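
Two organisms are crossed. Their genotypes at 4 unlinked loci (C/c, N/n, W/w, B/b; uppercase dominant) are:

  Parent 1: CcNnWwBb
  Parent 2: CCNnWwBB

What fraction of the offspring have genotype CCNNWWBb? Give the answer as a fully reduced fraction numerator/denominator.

CcNnWwBb gametes: CNWB×1, CNWb×1, CNwB×1, CNwb×1, CnWB×1, CnWb×1, CnwB×1, Cnwb×1, cNWB×1, cNWb×1, cNwB×1, cNwb×1, cnWB×1, cnWb×1, cnwB×1, cnwb×1
CCNnWwBB gametes: CNWB×4, CNwB×4, CnWB×4, CnwB×4
CcNnWwBb×CCNnWwBB grid (16·16=256): CCNNWWBB=4 CCNNWWBb=4 CCNNWwBB=8 CCNNWwBb=8 CCNNwwBB=4 CCNNwwBb=4 CCNnWWBB=8 CCNnWWBb=8 CCNnWwBB=16 CCNnWwBb=16 CCNnwwBB=8 CCNnwwBb=8 CCnnWWBB=4 CCnnWWBb=4 CCnnWwBB=8 CCnnWwBb=8 CCnnwwBB=4 CCnnwwBb=4 CcNNWWBB=4 CcNNWWBb=4 CcNNWwBB=8 CcNNWwBb=8 CcNNwwBB=4 CcNNwwBb=4 CcNnWWBB=8 CcNnWWBb=8 CcNnWwBB=16 CcNnWwBb=16 CcNnwwBB=8 CcNnwwBb=8 CcnnWWBB=4 CcnnWWBb=4 CcnnWwBB=8 CcnnWwBb=8 CcnnwwBB=4 CcnnwwBb=4
CCNNWWBb hits 4/256; gcd=4; 4÷4/256÷4 = 1/64

P(CCNNWWBb) = 1/64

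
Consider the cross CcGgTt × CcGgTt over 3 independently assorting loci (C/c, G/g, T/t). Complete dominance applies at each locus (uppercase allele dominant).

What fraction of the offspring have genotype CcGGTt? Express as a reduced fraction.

CcGgTt gametes: CGT×1, CGt×1, CgT×1, Cgt×1, cGT×1, cGt×1, cgT×1, cgt×1
CcGgTt gametes: CGT×1, CGt×1, CgT×1, Cgt×1, cGT×1, cGt×1, cgT×1, cgt×1
CcGgTt×CcGgTt grid (8·8=64): CCGGTT=1 CCGGTt=2 CCGGtt=1 CCGgTT=2 CCGgTt=4 CCGgtt=2 CCggTT=1 CCggTt=2 CCggtt=1 CcGGTT=2 CcGGTt=4 CcGGtt=2 CcGgTT=4 CcGgTt=8 CcGgtt=4 CcggTT=2 CcggTt=4 Ccggtt=2 ccGGTT=1 ccGGTt=2 ccGGtt=1 ccGgTT=2 ccGgTt=4 ccGgtt=2 ccggTT=1 ccggTt=2 ccggtt=1
CcGGTt hits 4/64; gcd=4; 4÷4/64÷4 = 1/16

P(CcGGTt) = 1/16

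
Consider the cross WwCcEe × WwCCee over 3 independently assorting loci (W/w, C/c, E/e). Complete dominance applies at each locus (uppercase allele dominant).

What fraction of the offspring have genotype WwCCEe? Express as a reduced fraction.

P(WwCCEe) = 1/8

WwCcEe gametes: WCE×1, WCe×1, WcE×1, Wce×1, wCE×1, wCe×1, wcE×1, wce×1
WwCCee gametes: WCe×4, wCe×4
WwCcEe×WwCCee grid (8·8=64): WWCCEe=4 WWCCee=4 WWCcEe=4 WWCcee=4 WwCCEe=8 WwCCee=8 WwCcEe=8 WwCcee=8 wwCCEe=4 wwCCee=4 wwCcEe=4 wwCcee=4
WwCCEe hits 8/64; gcd=8; 8÷8/64÷8 = 1/8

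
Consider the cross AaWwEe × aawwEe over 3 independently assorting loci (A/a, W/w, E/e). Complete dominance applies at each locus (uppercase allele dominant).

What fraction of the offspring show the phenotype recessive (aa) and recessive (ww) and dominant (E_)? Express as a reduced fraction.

AaWwEe gametes: AWE×1, AWe×1, AwE×1, Awe×1, aWE×1, aWe×1, awE×1, awe×1
aawwEe gametes: awE×4, awe×4
AaWwEe×aawwEe grid (8·8=64): AaWwEE=4 AaWwEe=8 AaWwee=4 AawwEE=4 AawwEe=8 Aawwee=4 aaWwEE=4 aaWwEe=8 aaWwee=4 aawwEE=4 aawwEe=8 aawwee=4
aa ww E_ hits 12/64; gcd=4; 12÷4/64÷4 = 3/16

P(aa ww E_) = 3/16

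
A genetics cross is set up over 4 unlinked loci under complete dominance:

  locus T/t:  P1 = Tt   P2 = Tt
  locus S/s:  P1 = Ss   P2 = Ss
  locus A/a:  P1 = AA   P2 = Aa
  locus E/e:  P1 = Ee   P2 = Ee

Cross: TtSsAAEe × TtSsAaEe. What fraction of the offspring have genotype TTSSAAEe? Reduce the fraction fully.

P(TTSSAAEe) = 1/64

TtSsAAEe gametes: TSAE×2, TSAe×2, TsAE×2, TsAe×2, tSAE×2, tSAe×2, tsAE×2, tsAe×2
TtSsAaEe gametes: TSAE×1, TSAe×1, TSaE×1, TSae×1, TsAE×1, TsAe×1, TsaE×1, Tsae×1, tSAE×1, tSAe×1, tSaE×1, tSae×1, tsAE×1, tsAe×1, tsaE×1, tsae×1
TtSsAAEe×TtSsAaEe grid (16·16=256): TTSSAAEE=2 TTSSAAEe=4 TTSSAAee=2 TTSSAaEE=2 TTSSAaEe=4 TTSSAaee=2 TTSsAAEE=4 TTSsAAEe=8 TTSsAAee=4 TTSsAaEE=4 TTSsAaEe=8 TTSsAaee=4 TTssAAEE=2 TTssAAEe=4 TTssAAee=2 TTssAaEE=2 TTssAaEe=4 TTssAaee=2 TtSSAAEE=4 TtSSAAEe=8 TtSSAAee=4 TtSSAaEE=4 TtSSAaEe=8 TtSSAaee=4 TtSsAAEE=8 TtSsAAEe=16 TtSsAAee=8 TtSsAaEE=8 TtSsAaEe=16 TtSsAaee=8 TtssAAEE=4 TtssAAEe=8 TtssAAee=4 TtssAaEE=4 TtssAaEe=8 TtssAaee=4 ttSSAAEE=2 ttSSAAEe=4 ttSSAAee=2 ttSSAaEE=2 ttSSAaEe=4 ttSSAaee=2 ttSsAAEE=4 ttSsAAEe=8 ttSsAAee=4 ttSsAaEE=4 ttSsAaEe=8 ttSsAaee=4 ttssAAEE=2 ttssAAEe=4 ttssAAee=2 ttssAaEE=2 ttssAaEe=4 ttssAaee=2
TTSSAAEe hits 4/256; gcd=4; 4÷4/256÷4 = 1/64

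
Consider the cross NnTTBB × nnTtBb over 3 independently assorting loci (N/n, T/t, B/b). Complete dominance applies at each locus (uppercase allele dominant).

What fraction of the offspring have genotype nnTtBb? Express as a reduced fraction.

P(nnTtBb) = 1/8

NnTTBB gametes: NTB×4, nTB×4
nnTtBb gametes: nTB×2, nTb×2, ntB×2, ntb×2
NnTTBB×nnTtBb grid (8·8=64): NnTTBB=8 NnTTBb=8 NnTtBB=8 NnTtBb=8 nnTTBB=8 nnTTBb=8 nnTtBB=8 nnTtBb=8
nnTtBb hits 8/64; gcd=8; 8÷8/64÷8 = 1/8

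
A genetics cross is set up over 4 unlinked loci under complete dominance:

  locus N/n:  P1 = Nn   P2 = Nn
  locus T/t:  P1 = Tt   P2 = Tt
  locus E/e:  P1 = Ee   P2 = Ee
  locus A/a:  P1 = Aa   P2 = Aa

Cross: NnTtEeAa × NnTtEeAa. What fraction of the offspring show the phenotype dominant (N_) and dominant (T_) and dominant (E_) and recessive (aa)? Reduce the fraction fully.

P(N_ T_ E_ aa) = 27/256

NnTtEeAa gametes: NTEA×1, NTEa×1, NTeA×1, NTea×1, NtEA×1, NtEa×1, NteA×1, Ntea×1, nTEA×1, nTEa×1, nTeA×1, nTea×1, ntEA×1, ntEa×1, nteA×1, ntea×1
NnTtEeAa gametes: NTEA×1, NTEa×1, NTeA×1, NTea×1, NtEA×1, NtEa×1, NteA×1, Ntea×1, nTEA×1, nTEa×1, nTeA×1, nTea×1, ntEA×1, ntEa×1, nteA×1, ntea×1
NnTtEeAa×NnTtEeAa grid (16·16=256): NNTTEEAA=1 NNTTEEAa=2 NNTTEEaa=1 NNTTEeAA=2 NNTTEeAa=4 NNTTEeaa=2 NNTTeeAA=1 NNTTeeAa=2 NNTTeeaa=1 NNTtEEAA=2 NNTtEEAa=4 NNTtEEaa=2 NNTtEeAA=4 NNTtEeAa=8 NNTtEeaa=4 NNTteeAA=2 NNTteeAa=4 NNTteeaa=2 NNttEEAA=1 NNttEEAa=2 NNttEEaa=1 NNttEeAA=2 NNttEeAa=4 NNttEeaa=2 NNtteeAA=1 NNtteeAa=2 NNtteeaa=1 NnTTEEAA=2 NnTTEEAa=4 NnTTEEaa=2 NnTTEeAA=4 NnTTEeAa=8 NnTTEeaa=4 NnTTeeAA=2 NnTTeeAa=4 NnTTeeaa=2 NnTtEEAA=4 NnTtEEAa=8 NnTtEEaa=4 NnTtEeAA=8 NnTtEeAa=16 NnTtEeaa=8 NnTteeAA=4 NnTteeAa=8 NnTteeaa=4 NnttEEAA=2 NnttEEAa=4 NnttEEaa=2 NnttEeAA=4 NnttEeAa=8 NnttEeaa=4 NntteeAA=2 NntteeAa=4 Nntteeaa=2 nnTTEEAA=1 nnTTEEAa=2 nnTTEEaa=1 nnTTEeAA=2 nnTTEeAa=4 nnTTEeaa=2 nnTTeeAA=1 nnTTeeAa=2 nnTTeeaa=1 nnTtEEAA=2 nnTtEEAa=4 nnTtEEaa=2 nnTtEeAA=4 nnTtEeAa=8 nnTtEeaa=4 nnTteeAA=2 nnTteeAa=4 nnTteeaa=2 nnttEEAA=1 nnttEEAa=2 nnttEEaa=1 nnttEeAA=2 nnttEeAa=4 nnttEeaa=2 nntteeAA=1 nntteeAa=2 nntteeaa=1
N_ T_ E_ aa hits 27/256; gcd=1; 27÷1/256÷1 = 27/256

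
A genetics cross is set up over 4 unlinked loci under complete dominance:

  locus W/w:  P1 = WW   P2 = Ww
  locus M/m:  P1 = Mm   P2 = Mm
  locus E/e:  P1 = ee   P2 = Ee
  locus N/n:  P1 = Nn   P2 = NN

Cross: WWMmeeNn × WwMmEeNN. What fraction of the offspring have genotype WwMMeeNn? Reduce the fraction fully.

P(WwMMeeNn) = 1/32

WWMmeeNn gametes: WMeN×4, WMen×4, WmeN×4, Wmen×4
WwMmEeNN gametes: WMEN×2, WMeN×2, WmEN×2, WmeN×2, wMEN×2, wMeN×2, wmEN×2, wmeN×2
WWMmeeNn×WwMmEeNN grid (16·16=256): WWMMEeNN=8 WWMMEeNn=8 WWMMeeNN=8 WWMMeeNn=8 WWMmEeNN=16 WWMmEeNn=16 WWMmeeNN=16 WWMmeeNn=16 WWmmEeNN=8 WWmmEeNn=8 WWmmeeNN=8 WWmmeeNn=8 WwMMEeNN=8 WwMMEeNn=8 WwMMeeNN=8 WwMMeeNn=8 WwMmEeNN=16 WwMmEeNn=16 WwMmeeNN=16 WwMmeeNn=16 WwmmEeNN=8 WwmmEeNn=8 WwmmeeNN=8 WwmmeeNn=8
WwMMeeNn hits 8/256; gcd=8; 8÷8/256÷8 = 1/32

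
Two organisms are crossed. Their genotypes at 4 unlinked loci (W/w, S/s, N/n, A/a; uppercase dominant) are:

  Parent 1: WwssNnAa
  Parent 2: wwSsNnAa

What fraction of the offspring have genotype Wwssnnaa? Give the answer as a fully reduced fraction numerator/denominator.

WwssNnAa gametes: WsNA×2, WsNa×2, WsnA×2, Wsna×2, wsNA×2, wsNa×2, wsnA×2, wsna×2
wwSsNnAa gametes: wSNA×2, wSNa×2, wSnA×2, wSna×2, wsNA×2, wsNa×2, wsnA×2, wsna×2
WwssNnAa×wwSsNnAa grid (16·16=256): WwSsNNAA=4 WwSsNNAa=8 WwSsNNaa=4 WwSsNnAA=8 WwSsNnAa=16 WwSsNnaa=8 WwSsnnAA=4 WwSsnnAa=8 WwSsnnaa=4 WwssNNAA=4 WwssNNAa=8 WwssNNaa=4 WwssNnAA=8 WwssNnAa=16 WwssNnaa=8 WwssnnAA=4 WwssnnAa=8 Wwssnnaa=4 wwSsNNAA=4 wwSsNNAa=8 wwSsNNaa=4 wwSsNnAA=8 wwSsNnAa=16 wwSsNnaa=8 wwSsnnAA=4 wwSsnnAa=8 wwSsnnaa=4 wwssNNAA=4 wwssNNAa=8 wwssNNaa=4 wwssNnAA=8 wwssNnAa=16 wwssNnaa=8 wwssnnAA=4 wwssnnAa=8 wwssnnaa=4
Wwssnnaa hits 4/256; gcd=4; 4÷4/256÷4 = 1/64

P(Wwssnnaa) = 1/64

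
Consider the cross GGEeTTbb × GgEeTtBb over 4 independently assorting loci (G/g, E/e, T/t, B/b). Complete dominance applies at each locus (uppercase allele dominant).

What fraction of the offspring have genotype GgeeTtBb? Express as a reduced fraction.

P(GgeeTtBb) = 1/32

GGEeTTbb gametes: GETb×8, GeTb×8
GgEeTtBb gametes: GETB×1, GETb×1, GEtB×1, GEtb×1, GeTB×1, GeTb×1, GetB×1, Getb×1, gETB×1, gETb×1, gEtB×1, gEtb×1, geTB×1, geTb×1, getB×1, getb×1
GGEeTTbb×GgEeTtBb grid (16·16=256): GGEETTBb=8 GGEETTbb=8 GGEETtBb=8 GGEETtbb=8 GGEeTTBb=16 GGEeTTbb=16 GGEeTtBb=16 GGEeTtbb=16 GGeeTTBb=8 GGeeTTbb=8 GGeeTtBb=8 GGeeTtbb=8 GgEETTBb=8 GgEETTbb=8 GgEETtBb=8 GgEETtbb=8 GgEeTTBb=16 GgEeTTbb=16 GgEeTtBb=16 GgEeTtbb=16 GgeeTTBb=8 GgeeTTbb=8 GgeeTtBb=8 GgeeTtbb=8
GgeeTtBb hits 8/256; gcd=8; 8÷8/256÷8 = 1/32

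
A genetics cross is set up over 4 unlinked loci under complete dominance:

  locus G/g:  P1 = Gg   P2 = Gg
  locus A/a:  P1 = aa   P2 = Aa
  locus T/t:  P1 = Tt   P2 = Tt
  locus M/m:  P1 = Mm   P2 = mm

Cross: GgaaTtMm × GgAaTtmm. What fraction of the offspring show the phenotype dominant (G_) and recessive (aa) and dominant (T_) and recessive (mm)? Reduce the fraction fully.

P(G_ aa T_ mm) = 9/64

GgaaTtMm gametes: GaTM×2, GaTm×2, GatM×2, Gatm×2, gaTM×2, gaTm×2, gatM×2, gatm×2
GgAaTtmm gametes: GATm×2, GAtm×2, GaTm×2, Gatm×2, gATm×2, gAtm×2, gaTm×2, gatm×2
GgaaTtMm×GgAaTtmm grid (16·16=256): GGAaTTMm=4 GGAaTTmm=4 GGAaTtMm=8 GGAaTtmm=8 GGAattMm=4 GGAattmm=4 GGaaTTMm=4 GGaaTTmm=4 GGaaTtMm=8 GGaaTtmm=8 GGaattMm=4 GGaattmm=4 GgAaTTMm=8 GgAaTTmm=8 GgAaTtMm=16 GgAaTtmm=16 GgAattMm=8 GgAattmm=8 GgaaTTMm=8 GgaaTTmm=8 GgaaTtMm=16 GgaaTtmm=16 GgaattMm=8 Ggaattmm=8 ggAaTTMm=4 ggAaTTmm=4 ggAaTtMm=8 ggAaTtmm=8 ggAattMm=4 ggAattmm=4 ggaaTTMm=4 ggaaTTmm=4 ggaaTtMm=8 ggaaTtmm=8 ggaattMm=4 ggaattmm=4
G_ aa T_ mm hits 36/256; gcd=4; 36÷4/256÷4 = 9/64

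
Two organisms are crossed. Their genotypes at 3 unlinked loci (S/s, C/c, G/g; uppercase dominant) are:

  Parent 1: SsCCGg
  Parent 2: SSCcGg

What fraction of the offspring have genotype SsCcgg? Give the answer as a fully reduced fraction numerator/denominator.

P(SsCcgg) = 1/16

SsCCGg gametes: SCG×2, SCg×2, sCG×2, sCg×2
SSCcGg gametes: SCG×2, SCg×2, ScG×2, Scg×2
SsCCGg×SSCcGg grid (8·8=64): SSCCGG=4 SSCCGg=8 SSCCgg=4 SSCcGG=4 SSCcGg=8 SSCcgg=4 SsCCGG=4 SsCCGg=8 SsCCgg=4 SsCcGG=4 SsCcGg=8 SsCcgg=4
SsCcgg hits 4/64; gcd=4; 4÷4/64÷4 = 1/16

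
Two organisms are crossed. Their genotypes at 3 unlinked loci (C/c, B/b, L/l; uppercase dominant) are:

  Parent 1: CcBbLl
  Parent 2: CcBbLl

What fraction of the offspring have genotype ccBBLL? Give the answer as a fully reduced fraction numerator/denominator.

CcBbLl gametes: CBL×1, CBl×1, CbL×1, Cbl×1, cBL×1, cBl×1, cbL×1, cbl×1
CcBbLl gametes: CBL×1, CBl×1, CbL×1, Cbl×1, cBL×1, cBl×1, cbL×1, cbl×1
CcBbLl×CcBbLl grid (8·8=64): CCBBLL=1 CCBBLl=2 CCBBll=1 CCBbLL=2 CCBbLl=4 CCBbll=2 CCbbLL=1 CCbbLl=2 CCbbll=1 CcBBLL=2 CcBBLl=4 CcBBll=2 CcBbLL=4 CcBbLl=8 CcBbll=4 CcbbLL=2 CcbbLl=4 Ccbbll=2 ccBBLL=1 ccBBLl=2 ccBBll=1 ccBbLL=2 ccBbLl=4 ccBbll=2 ccbbLL=1 ccbbLl=2 ccbbll=1
ccBBLL hits 1/64; gcd=1; 1÷1/64÷1 = 1/64

P(ccBBLL) = 1/64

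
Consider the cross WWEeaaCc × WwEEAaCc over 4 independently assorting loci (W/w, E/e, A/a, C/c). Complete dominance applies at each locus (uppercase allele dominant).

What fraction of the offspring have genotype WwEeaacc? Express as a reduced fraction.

WWEeaaCc gametes: WEaC×4, WEac×4, WeaC×4, Weac×4
WwEEAaCc gametes: WEAC×2, WEAc×2, WEaC×2, WEac×2, wEAC×2, wEAc×2, wEaC×2, wEac×2
WWEeaaCc×WwEEAaCc grid (16·16=256): WWEEAaCC=8 WWEEAaCc=16 WWEEAacc=8 WWEEaaCC=8 WWEEaaCc=16 WWEEaacc=8 WWEeAaCC=8 WWEeAaCc=16 WWEeAacc=8 WWEeaaCC=8 WWEeaaCc=16 WWEeaacc=8 WwEEAaCC=8 WwEEAaCc=16 WwEEAacc=8 WwEEaaCC=8 WwEEaaCc=16 WwEEaacc=8 WwEeAaCC=8 WwEeAaCc=16 WwEeAacc=8 WwEeaaCC=8 WwEeaaCc=16 WwEeaacc=8
WwEeaacc hits 8/256; gcd=8; 8÷8/256÷8 = 1/32

P(WwEeaacc) = 1/32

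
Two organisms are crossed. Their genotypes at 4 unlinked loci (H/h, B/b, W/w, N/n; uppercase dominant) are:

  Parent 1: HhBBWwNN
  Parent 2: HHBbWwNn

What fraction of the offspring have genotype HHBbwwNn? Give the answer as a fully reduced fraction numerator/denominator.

HhBBWwNN gametes: HBWN×4, HBwN×4, hBWN×4, hBwN×4
HHBbWwNn gametes: HBWN×2, HBWn×2, HBwN×2, HBwn×2, HbWN×2, HbWn×2, HbwN×2, Hbwn×2
HhBBWwNN×HHBbWwNn grid (16·16=256): HHBBWWNN=8 HHBBWWNn=8 HHBBWwNN=16 HHBBWwNn=16 HHBBwwNN=8 HHBBwwNn=8 HHBbWWNN=8 HHBbWWNn=8 HHBbWwNN=16 HHBbWwNn=16 HHBbwwNN=8 HHBbwwNn=8 HhBBWWNN=8 HhBBWWNn=8 HhBBWwNN=16 HhBBWwNn=16 HhBBwwNN=8 HhBBwwNn=8 HhBbWWNN=8 HhBbWWNn=8 HhBbWwNN=16 HhBbWwNn=16 HhBbwwNN=8 HhBbwwNn=8
HHBbwwNn hits 8/256; gcd=8; 8÷8/256÷8 = 1/32

P(HHBbwwNn) = 1/32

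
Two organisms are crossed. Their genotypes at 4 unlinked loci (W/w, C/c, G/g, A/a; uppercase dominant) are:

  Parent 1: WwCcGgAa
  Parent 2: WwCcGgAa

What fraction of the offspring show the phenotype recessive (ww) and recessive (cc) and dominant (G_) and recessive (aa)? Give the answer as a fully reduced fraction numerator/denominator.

P(ww cc G_ aa) = 3/256

WwCcGgAa gametes: WCGA×1, WCGa×1, WCgA×1, WCga×1, WcGA×1, WcGa×1, WcgA×1, Wcga×1, wCGA×1, wCGa×1, wCgA×1, wCga×1, wcGA×1, wcGa×1, wcgA×1, wcga×1
WwCcGgAa gametes: WCGA×1, WCGa×1, WCgA×1, WCga×1, WcGA×1, WcGa×1, WcgA×1, Wcga×1, wCGA×1, wCGa×1, wCgA×1, wCga×1, wcGA×1, wcGa×1, wcgA×1, wcga×1
WwCcGgAa×WwCcGgAa grid (16·16=256): WWCCGGAA=1 WWCCGGAa=2 WWCCGGaa=1 WWCCGgAA=2 WWCCGgAa=4 WWCCGgaa=2 WWCCggAA=1 WWCCggAa=2 WWCCggaa=1 WWCcGGAA=2 WWCcGGAa=4 WWCcGGaa=2 WWCcGgAA=4 WWCcGgAa=8 WWCcGgaa=4 WWCcggAA=2 WWCcggAa=4 WWCcggaa=2 WWccGGAA=1 WWccGGAa=2 WWccGGaa=1 WWccGgAA=2 WWccGgAa=4 WWccGgaa=2 WWccggAA=1 WWccggAa=2 WWccggaa=1 WwCCGGAA=2 WwCCGGAa=4 WwCCGGaa=2 WwCCGgAA=4 WwCCGgAa=8 WwCCGgaa=4 WwCCggAA=2 WwCCggAa=4 WwCCggaa=2 WwCcGGAA=4 WwCcGGAa=8 WwCcGGaa=4 WwCcGgAA=8 WwCcGgAa=16 WwCcGgaa=8 WwCcggAA=4 WwCcggAa=8 WwCcggaa=4 WwccGGAA=2 WwccGGAa=4 WwccGGaa=2 WwccGgAA=4 WwccGgAa=8 WwccGgaa=4 WwccggAA=2 WwccggAa=4 Wwccggaa=2 wwCCGGAA=1 wwCCGGAa=2 wwCCGGaa=1 wwCCGgAA=2 wwCCGgAa=4 wwCCGgaa=2 wwCCggAA=1 wwCCggAa=2 wwCCggaa=1 wwCcGGAA=2 wwCcGGAa=4 wwCcGGaa=2 wwCcGgAA=4 wwCcGgAa=8 wwCcGgaa=4 wwCcggAA=2 wwCcggAa=4 wwCcggaa=2 wwccGGAA=1 wwccGGAa=2 wwccGGaa=1 wwccGgAA=2 wwccGgAa=4 wwccGgaa=2 wwccggAA=1 wwccggAa=2 wwccggaa=1
ww cc G_ aa hits 3/256; gcd=1; 3÷1/256÷1 = 3/256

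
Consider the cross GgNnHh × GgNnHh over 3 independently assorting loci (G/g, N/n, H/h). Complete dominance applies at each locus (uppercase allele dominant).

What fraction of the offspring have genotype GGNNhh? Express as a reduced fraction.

P(GGNNhh) = 1/64

GgNnHh gametes: GNH×1, GNh×1, GnH×1, Gnh×1, gNH×1, gNh×1, gnH×1, gnh×1
GgNnHh gametes: GNH×1, GNh×1, GnH×1, Gnh×1, gNH×1, gNh×1, gnH×1, gnh×1
GgNnHh×GgNnHh grid (8·8=64): GGNNHH=1 GGNNHh=2 GGNNhh=1 GGNnHH=2 GGNnHh=4 GGNnhh=2 GGnnHH=1 GGnnHh=2 GGnnhh=1 GgNNHH=2 GgNNHh=4 GgNNhh=2 GgNnHH=4 GgNnHh=8 GgNnhh=4 GgnnHH=2 GgnnHh=4 Ggnnhh=2 ggNNHH=1 ggNNHh=2 ggNNhh=1 ggNnHH=2 ggNnHh=4 ggNnhh=2 ggnnHH=1 ggnnHh=2 ggnnhh=1
GGNNhh hits 1/64; gcd=1; 1÷1/64÷1 = 1/64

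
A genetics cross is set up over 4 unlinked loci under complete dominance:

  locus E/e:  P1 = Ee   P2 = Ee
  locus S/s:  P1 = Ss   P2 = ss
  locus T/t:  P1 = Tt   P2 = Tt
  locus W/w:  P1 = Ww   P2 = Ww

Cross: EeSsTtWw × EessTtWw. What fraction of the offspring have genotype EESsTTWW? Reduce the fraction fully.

EeSsTtWw gametes: ESTW×1, ESTw×1, EStW×1, EStw×1, EsTW×1, EsTw×1, EstW×1, Estw×1, eSTW×1, eSTw×1, eStW×1, eStw×1, esTW×1, esTw×1, estW×1, estw×1
EessTtWw gametes: EsTW×2, EsTw×2, EstW×2, Estw×2, esTW×2, esTw×2, estW×2, estw×2
EeSsTtWw×EessTtWw grid (16·16=256): EESsTTWW=2 EESsTTWw=4 EESsTTww=2 EESsTtWW=4 EESsTtWw=8 EESsTtww=4 EESsttWW=2 EESsttWw=4 EESsttww=2 EEssTTWW=2 EEssTTWw=4 EEssTTww=2 EEssTtWW=4 EEssTtWw=8 EEssTtww=4 EEssttWW=2 EEssttWw=4 EEssttww=2 EeSsTTWW=4 EeSsTTWw=8 EeSsTTww=4 EeSsTtWW=8 EeSsTtWw=16 EeSsTtww=8 EeSsttWW=4 EeSsttWw=8 EeSsttww=4 EessTTWW=4 EessTTWw=8 EessTTww=4 EessTtWW=8 EessTtWw=16 EessTtww=8 EessttWW=4 EessttWw=8 Eessttww=4 eeSsTTWW=2 eeSsTTWw=4 eeSsTTww=2 eeSsTtWW=4 eeSsTtWw=8 eeSsTtww=4 eeSsttWW=2 eeSsttWw=4 eeSsttww=2 eessTTWW=2 eessTTWw=4 eessTTww=2 eessTtWW=4 eessTtWw=8 eessTtww=4 eessttWW=2 eessttWw=4 eessttww=2
EESsTTWW hits 2/256; gcd=2; 2÷2/256÷2 = 1/128

P(EESsTTWW) = 1/128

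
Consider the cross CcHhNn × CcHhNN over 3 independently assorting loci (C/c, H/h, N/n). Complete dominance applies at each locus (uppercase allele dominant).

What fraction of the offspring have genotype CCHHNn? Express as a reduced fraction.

P(CCHHNn) = 1/32

CcHhNn gametes: CHN×1, CHn×1, ChN×1, Chn×1, cHN×1, cHn×1, chN×1, chn×1
CcHhNN gametes: CHN×2, ChN×2, cHN×2, chN×2
CcHhNn×CcHhNN grid (8·8=64): CCHHNN=2 CCHHNn=2 CCHhNN=4 CCHhNn=4 CChhNN=2 CChhNn=2 CcHHNN=4 CcHHNn=4 CcHhNN=8 CcHhNn=8 CchhNN=4 CchhNn=4 ccHHNN=2 ccHHNn=2 ccHhNN=4 ccHhNn=4 cchhNN=2 cchhNn=2
CCHHNn hits 2/64; gcd=2; 2÷2/64÷2 = 1/32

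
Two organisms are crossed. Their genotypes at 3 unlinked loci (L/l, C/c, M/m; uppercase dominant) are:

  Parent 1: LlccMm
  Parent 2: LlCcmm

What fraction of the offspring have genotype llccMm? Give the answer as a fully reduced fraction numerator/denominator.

LlccMm gametes: LcM×2, Lcm×2, lcM×2, lcm×2
LlCcmm gametes: LCm×2, Lcm×2, lCm×2, lcm×2
LlccMm×LlCcmm grid (8·8=64): LLCcMm=4 LLCcmm=4 LLccMm=4 LLccmm=4 LlCcMm=8 LlCcmm=8 LlccMm=8 Llccmm=8 llCcMm=4 llCcmm=4 llccMm=4 llccmm=4
llccMm hits 4/64; gcd=4; 4÷4/64÷4 = 1/16

P(llccMm) = 1/16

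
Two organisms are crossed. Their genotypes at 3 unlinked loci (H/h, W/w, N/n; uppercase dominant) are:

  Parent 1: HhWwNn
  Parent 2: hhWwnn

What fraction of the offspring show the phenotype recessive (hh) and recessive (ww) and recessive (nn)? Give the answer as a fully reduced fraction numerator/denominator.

P(hh ww nn) = 1/16

HhWwNn gametes: HWN×1, HWn×1, HwN×1, Hwn×1, hWN×1, hWn×1, hwN×1, hwn×1
hhWwnn gametes: hWn×4, hwn×4
HhWwNn×hhWwnn grid (8·8=64): HhWWNn=4 HhWWnn=4 HhWwNn=8 HhWwnn=8 HhwwNn=4 Hhwwnn=4 hhWWNn=4 hhWWnn=4 hhWwNn=8 hhWwnn=8 hhwwNn=4 hhwwnn=4
hh ww nn hits 4/64; gcd=4; 4÷4/64÷4 = 1/16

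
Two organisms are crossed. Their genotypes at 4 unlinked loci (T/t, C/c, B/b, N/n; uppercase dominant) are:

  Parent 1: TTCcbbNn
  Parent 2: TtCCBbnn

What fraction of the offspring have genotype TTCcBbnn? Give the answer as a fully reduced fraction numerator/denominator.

TTCcbbNn gametes: TCbN×4, TCbn×4, TcbN×4, Tcbn×4
TtCCBbnn gametes: TCBn×4, TCbn×4, tCBn×4, tCbn×4
TTCcbbNn×TtCCBbnn grid (16·16=256): TTCCBbNn=16 TTCCBbnn=16 TTCCbbNn=16 TTCCbbnn=16 TTCcBbNn=16 TTCcBbnn=16 TTCcbbNn=16 TTCcbbnn=16 TtCCBbNn=16 TtCCBbnn=16 TtCCbbNn=16 TtCCbbnn=16 TtCcBbNn=16 TtCcBbnn=16 TtCcbbNn=16 TtCcbbnn=16
TTCcBbnn hits 16/256; gcd=16; 16÷16/256÷16 = 1/16

P(TTCcBbnn) = 1/16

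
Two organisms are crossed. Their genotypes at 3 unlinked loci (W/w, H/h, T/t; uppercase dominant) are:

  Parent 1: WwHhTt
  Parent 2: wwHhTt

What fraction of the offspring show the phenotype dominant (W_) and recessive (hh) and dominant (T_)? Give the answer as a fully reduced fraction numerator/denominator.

WwHhTt gametes: WHT×1, WHt×1, WhT×1, Wht×1, wHT×1, wHt×1, whT×1, wht×1
wwHhTt gametes: wHT×2, wHt×2, whT×2, wht×2
WwHhTt×wwHhTt grid (8·8=64): WwHHTT=2 WwHHTt=4 WwHHtt=2 WwHhTT=4 WwHhTt=8 WwHhtt=4 WwhhTT=2 WwhhTt=4 Wwhhtt=2 wwHHTT=2 wwHHTt=4 wwHHtt=2 wwHhTT=4 wwHhTt=8 wwHhtt=4 wwhhTT=2 wwhhTt=4 wwhhtt=2
W_ hh T_ hits 6/64; gcd=2; 6÷2/64÷2 = 3/32

P(W_ hh T_) = 3/32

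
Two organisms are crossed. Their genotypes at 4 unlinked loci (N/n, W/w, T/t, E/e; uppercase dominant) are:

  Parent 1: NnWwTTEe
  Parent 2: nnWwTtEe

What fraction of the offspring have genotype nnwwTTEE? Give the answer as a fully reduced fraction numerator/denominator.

P(nnwwTTEE) = 1/64

NnWwTTEe gametes: NWTE×2, NWTe×2, NwTE×2, NwTe×2, nWTE×2, nWTe×2, nwTE×2, nwTe×2
nnWwTtEe gametes: nWTE×2, nWTe×2, nWtE×2, nWte×2, nwTE×2, nwTe×2, nwtE×2, nwte×2
NnWwTTEe×nnWwTtEe grid (16·16=256): NnWWTTEE=4 NnWWTTEe=8 NnWWTTee=4 NnWWTtEE=4 NnWWTtEe=8 NnWWTtee=4 NnWwTTEE=8 NnWwTTEe=16 NnWwTTee=8 NnWwTtEE=8 NnWwTtEe=16 NnWwTtee=8 NnwwTTEE=4 NnwwTTEe=8 NnwwTTee=4 NnwwTtEE=4 NnwwTtEe=8 NnwwTtee=4 nnWWTTEE=4 nnWWTTEe=8 nnWWTTee=4 nnWWTtEE=4 nnWWTtEe=8 nnWWTtee=4 nnWwTTEE=8 nnWwTTEe=16 nnWwTTee=8 nnWwTtEE=8 nnWwTtEe=16 nnWwTtee=8 nnwwTTEE=4 nnwwTTEe=8 nnwwTTee=4 nnwwTtEE=4 nnwwTtEe=8 nnwwTtee=4
nnwwTTEE hits 4/256; gcd=4; 4÷4/256÷4 = 1/64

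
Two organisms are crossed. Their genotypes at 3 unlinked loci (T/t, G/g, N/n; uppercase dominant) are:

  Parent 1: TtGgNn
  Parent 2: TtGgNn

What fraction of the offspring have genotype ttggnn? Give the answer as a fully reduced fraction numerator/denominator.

P(ttggnn) = 1/64

TtGgNn gametes: TGN×1, TGn×1, TgN×1, Tgn×1, tGN×1, tGn×1, tgN×1, tgn×1
TtGgNn gametes: TGN×1, TGn×1, TgN×1, Tgn×1, tGN×1, tGn×1, tgN×1, tgn×1
TtGgNn×TtGgNn grid (8·8=64): TTGGNN=1 TTGGNn=2 TTGGnn=1 TTGgNN=2 TTGgNn=4 TTGgnn=2 TTggNN=1 TTggNn=2 TTggnn=1 TtGGNN=2 TtGGNn=4 TtGGnn=2 TtGgNN=4 TtGgNn=8 TtGgnn=4 TtggNN=2 TtggNn=4 Ttggnn=2 ttGGNN=1 ttGGNn=2 ttGGnn=1 ttGgNN=2 ttGgNn=4 ttGgnn=2 ttggNN=1 ttggNn=2 ttggnn=1
ttggnn hits 1/64; gcd=1; 1÷1/64÷1 = 1/64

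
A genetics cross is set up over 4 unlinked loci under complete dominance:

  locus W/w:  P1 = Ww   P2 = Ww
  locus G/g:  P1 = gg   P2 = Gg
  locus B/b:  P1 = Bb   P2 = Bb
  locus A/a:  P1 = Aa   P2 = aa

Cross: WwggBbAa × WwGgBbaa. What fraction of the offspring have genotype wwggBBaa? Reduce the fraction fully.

WwggBbAa gametes: WgBA×2, WgBa×2, WgbA×2, Wgba×2, wgBA×2, wgBa×2, wgbA×2, wgba×2
WwGgBbaa gametes: WGBa×2, WGba×2, WgBa×2, Wgba×2, wGBa×2, wGba×2, wgBa×2, wgba×2
WwggBbAa×WwGgBbaa grid (16·16=256): WWGgBBAa=4 WWGgBBaa=4 WWGgBbAa=8 WWGgBbaa=8 WWGgbbAa=4 WWGgbbaa=4 WWggBBAa=4 WWggBBaa=4 WWggBbAa=8 WWggBbaa=8 WWggbbAa=4 WWggbbaa=4 WwGgBBAa=8 WwGgBBaa=8 WwGgBbAa=16 WwGgBbaa=16 WwGgbbAa=8 WwGgbbaa=8 WwggBBAa=8 WwggBBaa=8 WwggBbAa=16 WwggBbaa=16 WwggbbAa=8 Wwggbbaa=8 wwGgBBAa=4 wwGgBBaa=4 wwGgBbAa=8 wwGgBbaa=8 wwGgbbAa=4 wwGgbbaa=4 wwggBBAa=4 wwggBBaa=4 wwggBbAa=8 wwggBbaa=8 wwggbbAa=4 wwggbbaa=4
wwggBBaa hits 4/256; gcd=4; 4÷4/256÷4 = 1/64

P(wwggBBaa) = 1/64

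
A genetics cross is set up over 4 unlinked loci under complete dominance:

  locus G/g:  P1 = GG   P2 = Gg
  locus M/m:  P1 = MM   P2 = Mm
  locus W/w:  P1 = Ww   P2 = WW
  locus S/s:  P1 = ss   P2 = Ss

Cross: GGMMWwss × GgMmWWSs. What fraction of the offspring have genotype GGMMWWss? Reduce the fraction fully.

GGMMWwss gametes: GMWs×8, GMws×8
GgMmWWSs gametes: GMWS×2, GMWs×2, GmWS×2, GmWs×2, gMWS×2, gMWs×2, gmWS×2, gmWs×2
GGMMWwss×GgMmWWSs grid (16·16=256): GGMMWWSs=16 GGMMWWss=16 GGMMWwSs=16 GGMMWwss=16 GGMmWWSs=16 GGMmWWss=16 GGMmWwSs=16 GGMmWwss=16 GgMMWWSs=16 GgMMWWss=16 GgMMWwSs=16 GgMMWwss=16 GgMmWWSs=16 GgMmWWss=16 GgMmWwSs=16 GgMmWwss=16
GGMMWWss hits 16/256; gcd=16; 16÷16/256÷16 = 1/16

P(GGMMWWss) = 1/16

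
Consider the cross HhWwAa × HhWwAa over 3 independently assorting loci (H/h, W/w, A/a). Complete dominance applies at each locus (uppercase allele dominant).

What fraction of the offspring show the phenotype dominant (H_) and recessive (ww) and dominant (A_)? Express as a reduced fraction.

HhWwAa gametes: HWA×1, HWa×1, HwA×1, Hwa×1, hWA×1, hWa×1, hwA×1, hwa×1
HhWwAa gametes: HWA×1, HWa×1, HwA×1, Hwa×1, hWA×1, hWa×1, hwA×1, hwa×1
HhWwAa×HhWwAa grid (8·8=64): HHWWAA=1 HHWWAa=2 HHWWaa=1 HHWwAA=2 HHWwAa=4 HHWwaa=2 HHwwAA=1 HHwwAa=2 HHwwaa=1 HhWWAA=2 HhWWAa=4 HhWWaa=2 HhWwAA=4 HhWwAa=8 HhWwaa=4 HhwwAA=2 HhwwAa=4 Hhwwaa=2 hhWWAA=1 hhWWAa=2 hhWWaa=1 hhWwAA=2 hhWwAa=4 hhWwaa=2 hhwwAA=1 hhwwAa=2 hhwwaa=1
H_ ww A_ hits 9/64; gcd=1; 9÷1/64÷1 = 9/64

P(H_ ww A_) = 9/64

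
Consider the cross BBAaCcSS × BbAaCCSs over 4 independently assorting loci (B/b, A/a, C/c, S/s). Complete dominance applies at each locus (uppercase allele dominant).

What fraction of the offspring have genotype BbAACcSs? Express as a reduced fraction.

BBAaCcSS gametes: BACS×4, BAcS×4, BaCS×4, BacS×4
BbAaCCSs gametes: BACS×2, BACs×2, BaCS×2, BaCs×2, bACS×2, bACs×2, baCS×2, baCs×2
BBAaCcSS×BbAaCCSs grid (16·16=256): BBAACCSS=8 BBAACCSs=8 BBAACcSS=8 BBAACcSs=8 BBAaCCSS=16 BBAaCCSs=16 BBAaCcSS=16 BBAaCcSs=16 BBaaCCSS=8 BBaaCCSs=8 BBaaCcSS=8 BBaaCcSs=8 BbAACCSS=8 BbAACCSs=8 BbAACcSS=8 BbAACcSs=8 BbAaCCSS=16 BbAaCCSs=16 BbAaCcSS=16 BbAaCcSs=16 BbaaCCSS=8 BbaaCCSs=8 BbaaCcSS=8 BbaaCcSs=8
BbAACcSs hits 8/256; gcd=8; 8÷8/256÷8 = 1/32

P(BbAACcSs) = 1/32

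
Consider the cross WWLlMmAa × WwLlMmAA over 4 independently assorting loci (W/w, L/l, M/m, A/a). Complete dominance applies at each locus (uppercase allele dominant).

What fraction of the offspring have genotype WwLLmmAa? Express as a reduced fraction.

WWLlMmAa gametes: WLMA×2, WLMa×2, WLmA×2, WLma×2, WlMA×2, WlMa×2, WlmA×2, Wlma×2
WwLlMmAA gametes: WLMA×2, WLmA×2, WlMA×2, WlmA×2, wLMA×2, wLmA×2, wlMA×2, wlmA×2
WWLlMmAa×WwLlMmAA grid (16·16=256): WWLLMMAA=4 WWLLMMAa=4 WWLLMmAA=8 WWLLMmAa=8 WWLLmmAA=4 WWLLmmAa=4 WWLlMMAA=8 WWLlMMAa=8 WWLlMmAA=16 WWLlMmAa=16 WWLlmmAA=8 WWLlmmAa=8 WWllMMAA=4 WWllMMAa=4 WWllMmAA=8 WWllMmAa=8 WWllmmAA=4 WWllmmAa=4 WwLLMMAA=4 WwLLMMAa=4 WwLLMmAA=8 WwLLMmAa=8 WwLLmmAA=4 WwLLmmAa=4 WwLlMMAA=8 WwLlMMAa=8 WwLlMmAA=16 WwLlMmAa=16 WwLlmmAA=8 WwLlmmAa=8 WwllMMAA=4 WwllMMAa=4 WwllMmAA=8 WwllMmAa=8 WwllmmAA=4 WwllmmAa=4
WwLLmmAa hits 4/256; gcd=4; 4÷4/256÷4 = 1/64

P(WwLLmmAa) = 1/64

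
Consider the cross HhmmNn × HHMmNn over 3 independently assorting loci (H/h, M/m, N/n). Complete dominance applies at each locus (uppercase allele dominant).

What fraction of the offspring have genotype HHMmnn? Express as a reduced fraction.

HhmmNn gametes: HmN×2, Hmn×2, hmN×2, hmn×2
HHMmNn gametes: HMN×2, HMn×2, HmN×2, Hmn×2
HhmmNn×HHMmNn grid (8·8=64): HHMmNN=4 HHMmNn=8 HHMmnn=4 HHmmNN=4 HHmmNn=8 HHmmnn=4 HhMmNN=4 HhMmNn=8 HhMmnn=4 HhmmNN=4 HhmmNn=8 Hhmmnn=4
HHMmnn hits 4/64; gcd=4; 4÷4/64÷4 = 1/16

P(HHMmnn) = 1/16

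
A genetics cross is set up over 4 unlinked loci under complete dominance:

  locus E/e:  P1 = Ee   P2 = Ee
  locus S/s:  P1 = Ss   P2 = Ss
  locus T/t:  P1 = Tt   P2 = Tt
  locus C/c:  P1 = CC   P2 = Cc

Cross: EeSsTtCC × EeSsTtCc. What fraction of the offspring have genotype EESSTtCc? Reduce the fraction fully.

P(EESSTtCc) = 1/64

EeSsTtCC gametes: ESTC×2, EStC×2, EsTC×2, EstC×2, eSTC×2, eStC×2, esTC×2, estC×2
EeSsTtCc gametes: ESTC×1, ESTc×1, EStC×1, EStc×1, EsTC×1, EsTc×1, EstC×1, Estc×1, eSTC×1, eSTc×1, eStC×1, eStc×1, esTC×1, esTc×1, estC×1, estc×1
EeSsTtCC×EeSsTtCc grid (16·16=256): EESSTTCC=2 EESSTTCc=2 EESSTtCC=4 EESSTtCc=4 EESSttCC=2 EESSttCc=2 EESsTTCC=4 EESsTTCc=4 EESsTtCC=8 EESsTtCc=8 EESsttCC=4 EESsttCc=4 EEssTTCC=2 EEssTTCc=2 EEssTtCC=4 EEssTtCc=4 EEssttCC=2 EEssttCc=2 EeSSTTCC=4 EeSSTTCc=4 EeSSTtCC=8 EeSSTtCc=8 EeSSttCC=4 EeSSttCc=4 EeSsTTCC=8 EeSsTTCc=8 EeSsTtCC=16 EeSsTtCc=16 EeSsttCC=8 EeSsttCc=8 EessTTCC=4 EessTTCc=4 EessTtCC=8 EessTtCc=8 EessttCC=4 EessttCc=4 eeSSTTCC=2 eeSSTTCc=2 eeSSTtCC=4 eeSSTtCc=4 eeSSttCC=2 eeSSttCc=2 eeSsTTCC=4 eeSsTTCc=4 eeSsTtCC=8 eeSsTtCc=8 eeSsttCC=4 eeSsttCc=4 eessTTCC=2 eessTTCc=2 eessTtCC=4 eessTtCc=4 eessttCC=2 eessttCc=2
EESSTtCc hits 4/256; gcd=4; 4÷4/256÷4 = 1/64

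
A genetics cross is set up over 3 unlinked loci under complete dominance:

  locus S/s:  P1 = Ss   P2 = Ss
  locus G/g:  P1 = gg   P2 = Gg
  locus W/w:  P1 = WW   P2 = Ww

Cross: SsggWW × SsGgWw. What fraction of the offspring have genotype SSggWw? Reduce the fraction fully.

SsggWW gametes: SgW×4, sgW×4
SsGgWw gametes: SGW×1, SGw×1, SgW×1, Sgw×1, sGW×1, sGw×1, sgW×1, sgw×1
SsggWW×SsGgWw grid (8·8=64): SSGgWW=4 SSGgWw=4 SSggWW=4 SSggWw=4 SsGgWW=8 SsGgWw=8 SsggWW=8 SsggWw=8 ssGgWW=4 ssGgWw=4 ssggWW=4 ssggWw=4
SSggWw hits 4/64; gcd=4; 4÷4/64÷4 = 1/16

P(SSggWw) = 1/16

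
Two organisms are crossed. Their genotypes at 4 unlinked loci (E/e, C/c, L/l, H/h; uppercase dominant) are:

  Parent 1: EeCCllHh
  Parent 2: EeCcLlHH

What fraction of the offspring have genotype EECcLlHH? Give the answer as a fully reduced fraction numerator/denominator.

P(EECcLlHH) = 1/32

EeCCllHh gametes: EClH×4, EClh×4, eClH×4, eClh×4
EeCcLlHH gametes: ECLH×2, EClH×2, EcLH×2, EclH×2, eCLH×2, eClH×2, ecLH×2, eclH×2
EeCCllHh×EeCcLlHH grid (16·16=256): EECCLlHH=8 EECCLlHh=8 EECCllHH=8 EECCllHh=8 EECcLlHH=8 EECcLlHh=8 EECcllHH=8 EECcllHh=8 EeCCLlHH=16 EeCCLlHh=16 EeCCllHH=16 EeCCllHh=16 EeCcLlHH=16 EeCcLlHh=16 EeCcllHH=16 EeCcllHh=16 eeCCLlHH=8 eeCCLlHh=8 eeCCllHH=8 eeCCllHh=8 eeCcLlHH=8 eeCcLlHh=8 eeCcllHH=8 eeCcllHh=8
EECcLlHH hits 8/256; gcd=8; 8÷8/256÷8 = 1/32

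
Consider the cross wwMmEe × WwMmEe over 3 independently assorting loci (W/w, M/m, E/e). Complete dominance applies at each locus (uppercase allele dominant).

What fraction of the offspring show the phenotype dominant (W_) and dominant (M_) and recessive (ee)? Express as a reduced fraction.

wwMmEe gametes: wME×2, wMe×2, wmE×2, wme×2
WwMmEe gametes: WME×1, WMe×1, WmE×1, Wme×1, wME×1, wMe×1, wmE×1, wme×1
wwMmEe×WwMmEe grid (8·8=64): WwMMEE=2 WwMMEe=4 WwMMee=2 WwMmEE=4 WwMmEe=8 WwMmee=4 WwmmEE=2 WwmmEe=4 Wwmmee=2 wwMMEE=2 wwMMEe=4 wwMMee=2 wwMmEE=4 wwMmEe=8 wwMmee=4 wwmmEE=2 wwmmEe=4 wwmmee=2
W_ M_ ee hits 6/64; gcd=2; 6÷2/64÷2 = 3/32

P(W_ M_ ee) = 3/32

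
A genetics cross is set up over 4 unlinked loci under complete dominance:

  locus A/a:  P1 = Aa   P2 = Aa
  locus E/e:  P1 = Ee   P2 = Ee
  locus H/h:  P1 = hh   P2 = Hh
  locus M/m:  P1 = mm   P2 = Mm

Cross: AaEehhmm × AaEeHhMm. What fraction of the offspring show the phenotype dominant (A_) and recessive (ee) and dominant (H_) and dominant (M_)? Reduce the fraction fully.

P(A_ ee H_ M_) = 3/64

AaEehhmm gametes: AEhm×4, Aehm×4, aEhm×4, aehm×4
AaEeHhMm gametes: AEHM×1, AEHm×1, AEhM×1, AEhm×1, AeHM×1, AeHm×1, AehM×1, Aehm×1, aEHM×1, aEHm×1, aEhM×1, aEhm×1, aeHM×1, aeHm×1, aehM×1, aehm×1
AaEehhmm×AaEeHhMm grid (16·16=256): AAEEHhMm=4 AAEEHhmm=4 AAEEhhMm=4 AAEEhhmm=4 AAEeHhMm=8 AAEeHhmm=8 AAEehhMm=8 AAEehhmm=8 AAeeHhMm=4 AAeeHhmm=4 AAeehhMm=4 AAeehhmm=4 AaEEHhMm=8 AaEEHhmm=8 AaEEhhMm=8 AaEEhhmm=8 AaEeHhMm=16 AaEeHhmm=16 AaEehhMm=16 AaEehhmm=16 AaeeHhMm=8 AaeeHhmm=8 AaeehhMm=8 Aaeehhmm=8 aaEEHhMm=4 aaEEHhmm=4 aaEEhhMm=4 aaEEhhmm=4 aaEeHhMm=8 aaEeHhmm=8 aaEehhMm=8 aaEehhmm=8 aaeeHhMm=4 aaeeHhmm=4 aaeehhMm=4 aaeehhmm=4
A_ ee H_ M_ hits 12/256; gcd=4; 12÷4/256÷4 = 3/64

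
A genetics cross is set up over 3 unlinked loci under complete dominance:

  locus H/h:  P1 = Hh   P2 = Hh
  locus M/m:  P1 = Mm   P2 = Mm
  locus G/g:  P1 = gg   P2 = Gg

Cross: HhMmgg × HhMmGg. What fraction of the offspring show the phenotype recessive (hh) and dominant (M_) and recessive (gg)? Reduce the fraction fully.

HhMmgg gametes: HMg×2, Hmg×2, hMg×2, hmg×2
HhMmGg gametes: HMG×1, HMg×1, HmG×1, Hmg×1, hMG×1, hMg×1, hmG×1, hmg×1
HhMmgg×HhMmGg grid (8·8=64): HHMMGg=2 HHMMgg=2 HHMmGg=4 HHMmgg=4 HHmmGg=2 HHmmgg=2 HhMMGg=4 HhMMgg=4 HhMmGg=8 HhMmgg=8 HhmmGg=4 Hhmmgg=4 hhMMGg=2 hhMMgg=2 hhMmGg=4 hhMmgg=4 hhmmGg=2 hhmmgg=2
hh M_ gg hits 6/64; gcd=2; 6÷2/64÷2 = 3/32

P(hh M_ gg) = 3/32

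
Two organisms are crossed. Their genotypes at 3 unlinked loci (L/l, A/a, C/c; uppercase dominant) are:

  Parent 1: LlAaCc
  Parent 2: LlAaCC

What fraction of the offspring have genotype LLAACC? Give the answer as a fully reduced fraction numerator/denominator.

P(LLAACC) = 1/32

LlAaCc gametes: LAC×1, LAc×1, LaC×1, Lac×1, lAC×1, lAc×1, laC×1, lac×1
LlAaCC gametes: LAC×2, LaC×2, lAC×2, laC×2
LlAaCc×LlAaCC grid (8·8=64): LLAACC=2 LLAACc=2 LLAaCC=4 LLAaCc=4 LLaaCC=2 LLaaCc=2 LlAACC=4 LlAACc=4 LlAaCC=8 LlAaCc=8 LlaaCC=4 LlaaCc=4 llAACC=2 llAACc=2 llAaCC=4 llAaCc=4 llaaCC=2 llaaCc=2
LLAACC hits 2/64; gcd=2; 2÷2/64÷2 = 1/32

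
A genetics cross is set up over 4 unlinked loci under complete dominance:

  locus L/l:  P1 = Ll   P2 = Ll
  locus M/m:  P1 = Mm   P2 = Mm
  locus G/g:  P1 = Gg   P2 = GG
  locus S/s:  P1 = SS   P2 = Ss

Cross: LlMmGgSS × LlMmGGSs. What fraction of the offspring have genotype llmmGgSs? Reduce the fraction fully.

P(llmmGgSs) = 1/64

LlMmGgSS gametes: LMGS×2, LMgS×2, LmGS×2, LmgS×2, lMGS×2, lMgS×2, lmGS×2, lmgS×2
LlMmGGSs gametes: LMGS×2, LMGs×2, LmGS×2, LmGs×2, lMGS×2, lMGs×2, lmGS×2, lmGs×2
LlMmGgSS×LlMmGGSs grid (16·16=256): LLMMGGSS=4 LLMMGGSs=4 LLMMGgSS=4 LLMMGgSs=4 LLMmGGSS=8 LLMmGGSs=8 LLMmGgSS=8 LLMmGgSs=8 LLmmGGSS=4 LLmmGGSs=4 LLmmGgSS=4 LLmmGgSs=4 LlMMGGSS=8 LlMMGGSs=8 LlMMGgSS=8 LlMMGgSs=8 LlMmGGSS=16 LlMmGGSs=16 LlMmGgSS=16 LlMmGgSs=16 LlmmGGSS=8 LlmmGGSs=8 LlmmGgSS=8 LlmmGgSs=8 llMMGGSS=4 llMMGGSs=4 llMMGgSS=4 llMMGgSs=4 llMmGGSS=8 llMmGGSs=8 llMmGgSS=8 llMmGgSs=8 llmmGGSS=4 llmmGGSs=4 llmmGgSS=4 llmmGgSs=4
llmmGgSs hits 4/256; gcd=4; 4÷4/256÷4 = 1/64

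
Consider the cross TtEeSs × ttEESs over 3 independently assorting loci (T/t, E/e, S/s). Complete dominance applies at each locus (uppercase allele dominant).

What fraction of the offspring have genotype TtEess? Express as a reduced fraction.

P(TtEess) = 1/16

TtEeSs gametes: TES×1, TEs×1, TeS×1, Tes×1, tES×1, tEs×1, teS×1, tes×1
ttEESs gametes: tES×4, tEs×4
TtEeSs×ttEESs grid (8·8=64): TtEESS=4 TtEESs=8 TtEEss=4 TtEeSS=4 TtEeSs=8 TtEess=4 ttEESS=4 ttEESs=8 ttEEss=4 ttEeSS=4 ttEeSs=8 ttEess=4
TtEess hits 4/64; gcd=4; 4÷4/64÷4 = 1/16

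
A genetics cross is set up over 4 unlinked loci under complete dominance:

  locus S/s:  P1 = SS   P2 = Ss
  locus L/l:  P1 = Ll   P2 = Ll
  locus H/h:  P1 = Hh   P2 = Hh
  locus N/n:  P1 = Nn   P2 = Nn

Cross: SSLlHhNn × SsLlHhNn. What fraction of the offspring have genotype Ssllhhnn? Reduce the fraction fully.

SSLlHhNn gametes: SLHN×2, SLHn×2, SLhN×2, SLhn×2, SlHN×2, SlHn×2, SlhN×2, Slhn×2
SsLlHhNn gametes: SLHN×1, SLHn×1, SLhN×1, SLhn×1, SlHN×1, SlHn×1, SlhN×1, Slhn×1, sLHN×1, sLHn×1, sLhN×1, sLhn×1, slHN×1, slHn×1, slhN×1, slhn×1
SSLlHhNn×SsLlHhNn grid (16·16=256): SSLLHHNN=2 SSLLHHNn=4 SSLLHHnn=2 SSLLHhNN=4 SSLLHhNn=8 SSLLHhnn=4 SSLLhhNN=2 SSLLhhNn=4 SSLLhhnn=2 SSLlHHNN=4 SSLlHHNn=8 SSLlHHnn=4 SSLlHhNN=8 SSLlHhNn=16 SSLlHhnn=8 SSLlhhNN=4 SSLlhhNn=8 SSLlhhnn=4 SSllHHNN=2 SSllHHNn=4 SSllHHnn=2 SSllHhNN=4 SSllHhNn=8 SSllHhnn=4 SSllhhNN=2 SSllhhNn=4 SSllhhnn=2 SsLLHHNN=2 SsLLHHNn=4 SsLLHHnn=2 SsLLHhNN=4 SsLLHhNn=8 SsLLHhnn=4 SsLLhhNN=2 SsLLhhNn=4 SsLLhhnn=2 SsLlHHNN=4 SsLlHHNn=8 SsLlHHnn=4 SsLlHhNN=8 SsLlHhNn=16 SsLlHhnn=8 SsLlhhNN=4 SsLlhhNn=8 SsLlhhnn=4 SsllHHNN=2 SsllHHNn=4 SsllHHnn=2 SsllHhNN=4 SsllHhNn=8 SsllHhnn=4 SsllhhNN=2 SsllhhNn=4 Ssllhhnn=2
Ssllhhnn hits 2/256; gcd=2; 2÷2/256÷2 = 1/128

P(Ssllhhnn) = 1/128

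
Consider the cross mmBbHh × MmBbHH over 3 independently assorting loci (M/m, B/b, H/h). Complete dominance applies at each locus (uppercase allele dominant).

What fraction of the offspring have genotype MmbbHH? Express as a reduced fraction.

P(MmbbHH) = 1/16

mmBbHh gametes: mBH×2, mBh×2, mbH×2, mbh×2
MmBbHH gametes: MBH×2, MbH×2, mBH×2, mbH×2
mmBbHh×MmBbHH grid (8·8=64): MmBBHH=4 MmBBHh=4 MmBbHH=8 MmBbHh=8 MmbbHH=4 MmbbHh=4 mmBBHH=4 mmBBHh=4 mmBbHH=8 mmBbHh=8 mmbbHH=4 mmbbHh=4
MmbbHH hits 4/64; gcd=4; 4÷4/64÷4 = 1/16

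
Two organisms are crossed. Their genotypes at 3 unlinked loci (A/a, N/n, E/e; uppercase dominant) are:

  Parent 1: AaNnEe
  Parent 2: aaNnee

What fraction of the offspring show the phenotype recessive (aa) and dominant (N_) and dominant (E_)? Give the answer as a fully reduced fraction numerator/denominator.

P(aa N_ E_) = 3/16

AaNnEe gametes: ANE×1, ANe×1, AnE×1, Ane×1, aNE×1, aNe×1, anE×1, ane×1
aaNnee gametes: aNe×4, ane×4
AaNnEe×aaNnee grid (8·8=64): AaNNEe=4 AaNNee=4 AaNnEe=8 AaNnee=8 AannEe=4 Aannee=4 aaNNEe=4 aaNNee=4 aaNnEe=8 aaNnee=8 aannEe=4 aannee=4
aa N_ E_ hits 12/64; gcd=4; 12÷4/64÷4 = 3/16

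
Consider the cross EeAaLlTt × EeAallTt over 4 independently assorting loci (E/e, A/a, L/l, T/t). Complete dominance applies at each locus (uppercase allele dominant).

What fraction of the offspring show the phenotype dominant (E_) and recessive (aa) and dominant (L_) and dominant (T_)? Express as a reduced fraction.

P(E_ aa L_ T_) = 9/128

EeAaLlTt gametes: EALT×1, EALt×1, EAlT×1, EAlt×1, EaLT×1, EaLt×1, EalT×1, Ealt×1, eALT×1, eALt×1, eAlT×1, eAlt×1, eaLT×1, eaLt×1, ealT×1, ealt×1
EeAallTt gametes: EAlT×2, EAlt×2, EalT×2, Ealt×2, eAlT×2, eAlt×2, ealT×2, ealt×2
EeAaLlTt×EeAallTt grid (16·16=256): EEAALlTT=2 EEAALlTt=4 EEAALltt=2 EEAAllTT=2 EEAAllTt=4 EEAAlltt=2 EEAaLlTT=4 EEAaLlTt=8 EEAaLltt=4 EEAallTT=4 EEAallTt=8 EEAalltt=4 EEaaLlTT=2 EEaaLlTt=4 EEaaLltt=2 EEaallTT=2 EEaallTt=4 EEaalltt=2 EeAALlTT=4 EeAALlTt=8 EeAALltt=4 EeAAllTT=4 EeAAllTt=8 EeAAlltt=4 EeAaLlTT=8 EeAaLlTt=16 EeAaLltt=8 EeAallTT=8 EeAallTt=16 EeAalltt=8 EeaaLlTT=4 EeaaLlTt=8 EeaaLltt=4 EeaallTT=4 EeaallTt=8 Eeaalltt=4 eeAALlTT=2 eeAALlTt=4 eeAALltt=2 eeAAllTT=2 eeAAllTt=4 eeAAlltt=2 eeAaLlTT=4 eeAaLlTt=8 eeAaLltt=4 eeAallTT=4 eeAallTt=8 eeAalltt=4 eeaaLlTT=2 eeaaLlTt=4 eeaaLltt=2 eeaallTT=2 eeaallTt=4 eeaalltt=2
E_ aa L_ T_ hits 18/256; gcd=2; 18÷2/256÷2 = 9/128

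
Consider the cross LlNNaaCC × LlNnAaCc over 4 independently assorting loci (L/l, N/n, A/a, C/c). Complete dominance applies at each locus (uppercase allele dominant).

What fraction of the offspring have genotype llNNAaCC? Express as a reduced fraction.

LlNNaaCC gametes: LNaC×8, lNaC×8
LlNnAaCc gametes: LNAC×1, LNAc×1, LNaC×1, LNac×1, LnAC×1, LnAc×1, LnaC×1, Lnac×1, lNAC×1, lNAc×1, lNaC×1, lNac×1, lnAC×1, lnAc×1, lnaC×1, lnac×1
LlNNaaCC×LlNnAaCc grid (16·16=256): LLNNAaCC=8 LLNNAaCc=8 LLNNaaCC=8 LLNNaaCc=8 LLNnAaCC=8 LLNnAaCc=8 LLNnaaCC=8 LLNnaaCc=8 LlNNAaCC=16 LlNNAaCc=16 LlNNaaCC=16 LlNNaaCc=16 LlNnAaCC=16 LlNnAaCc=16 LlNnaaCC=16 LlNnaaCc=16 llNNAaCC=8 llNNAaCc=8 llNNaaCC=8 llNNaaCc=8 llNnAaCC=8 llNnAaCc=8 llNnaaCC=8 llNnaaCc=8
llNNAaCC hits 8/256; gcd=8; 8÷8/256÷8 = 1/32

P(llNNAaCC) = 1/32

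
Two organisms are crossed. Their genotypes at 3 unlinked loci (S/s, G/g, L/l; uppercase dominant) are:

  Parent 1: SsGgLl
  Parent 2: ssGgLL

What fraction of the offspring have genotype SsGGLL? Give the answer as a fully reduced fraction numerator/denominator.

P(SsGGLL) = 1/16

SsGgLl gametes: SGL×1, SGl×1, SgL×1, Sgl×1, sGL×1, sGl×1, sgL×1, sgl×1
ssGgLL gametes: sGL×4, sgL×4
SsGgLl×ssGgLL grid (8·8=64): SsGGLL=4 SsGGLl=4 SsGgLL=8 SsGgLl=8 SsggLL=4 SsggLl=4 ssGGLL=4 ssGGLl=4 ssGgLL=8 ssGgLl=8 ssggLL=4 ssggLl=4
SsGGLL hits 4/64; gcd=4; 4÷4/64÷4 = 1/16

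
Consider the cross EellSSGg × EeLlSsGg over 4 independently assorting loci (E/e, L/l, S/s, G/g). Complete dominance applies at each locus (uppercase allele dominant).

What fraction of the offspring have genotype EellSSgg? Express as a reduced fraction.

EellSSGg gametes: ElSG×4, ElSg×4, elSG×4, elSg×4
EeLlSsGg gametes: ELSG×1, ELSg×1, ELsG×1, ELsg×1, ElSG×1, ElSg×1, ElsG×1, Elsg×1, eLSG×1, eLSg×1, eLsG×1, eLsg×1, elSG×1, elSg×1, elsG×1, elsg×1
EellSSGg×EeLlSsGg grid (16·16=256): EELlSSGG=4 EELlSSGg=8 EELlSSgg=4 EELlSsGG=4 EELlSsGg=8 EELlSsgg=4 EEllSSGG=4 EEllSSGg=8 EEllSSgg=4 EEllSsGG=4 EEllSsGg=8 EEllSsgg=4 EeLlSSGG=8 EeLlSSGg=16 EeLlSSgg=8 EeLlSsGG=8 EeLlSsGg=16 EeLlSsgg=8 EellSSGG=8 EellSSGg=16 EellSSgg=8 EellSsGG=8 EellSsGg=16 EellSsgg=8 eeLlSSGG=4 eeLlSSGg=8 eeLlSSgg=4 eeLlSsGG=4 eeLlSsGg=8 eeLlSsgg=4 eellSSGG=4 eellSSGg=8 eellSSgg=4 eellSsGG=4 eellSsGg=8 eellSsgg=4
EellSSgg hits 8/256; gcd=8; 8÷8/256÷8 = 1/32

P(EellSSgg) = 1/32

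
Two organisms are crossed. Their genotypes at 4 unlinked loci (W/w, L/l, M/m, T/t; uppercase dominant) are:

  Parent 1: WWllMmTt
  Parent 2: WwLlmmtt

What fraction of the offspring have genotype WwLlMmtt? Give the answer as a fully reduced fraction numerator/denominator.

WWllMmTt gametes: WlMT×4, WlMt×4, WlmT×4, Wlmt×4
WwLlmmtt gametes: WLmt×4, Wlmt×4, wLmt×4, wlmt×4
WWllMmTt×WwLlmmtt grid (16·16=256): WWLlMmTt=16 WWLlMmtt=16 WWLlmmTt=16 WWLlmmtt=16 WWllMmTt=16 WWllMmtt=16 WWllmmTt=16 WWllmmtt=16 WwLlMmTt=16 WwLlMmtt=16 WwLlmmTt=16 WwLlmmtt=16 WwllMmTt=16 WwllMmtt=16 WwllmmTt=16 Wwllmmtt=16
WwLlMmtt hits 16/256; gcd=16; 16÷16/256÷16 = 1/16

P(WwLlMmtt) = 1/16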